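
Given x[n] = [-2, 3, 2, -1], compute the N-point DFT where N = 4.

X[k] = Σ(n=0 to 3) x[n] · ω_4^(nk)
where ω_4 = e^(-2πi/4)

Computing each X[k]:
X[0] = 2
X[1] = -4-4i
X[2] = -2
X[3] = -4+4i

X = [2, -4-4i, -2, -4+4i]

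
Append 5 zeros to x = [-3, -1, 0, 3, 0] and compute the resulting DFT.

Original 5-point DFT: [-1, -5.7361+2.7144i, -1.2639-2.2654i, -1.2639+2.2654i, -5.7361-2.7144i]
Zero-padded 10-point DFT provides frequency interpolation.

DFT_10([x, 0, ...]) = [-1, -4.7361-2.2654i, -5.7361+2.7144i, -0.2639+2.7144i, -1.2639-2.2654i, -5, -1.2639+2.2654i, -0.2639-2.7144i, -5.7361-2.7144i, -4.7361+2.2654i]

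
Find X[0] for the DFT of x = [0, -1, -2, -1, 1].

X[0] = Σ(n=0 to 4) x[n] · ω_5^0 = Σ x[n]
= (0) + (-1) + (-2) + (-1) + (1)

X[0] = -3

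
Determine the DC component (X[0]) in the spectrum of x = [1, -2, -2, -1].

X[0] = Σ(n=0 to 3) x[n] · ω_4^0 = Σ x[n]
= (1) + (-2) + (-2) + (-1)

X[0] = -4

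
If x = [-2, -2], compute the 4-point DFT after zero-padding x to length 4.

Original 2-point DFT: [-4, 0]
Zero-padded 4-point DFT provides frequency interpolation.

DFT_4([x, 0, ...]) = [-4, -2+2i, 0, -2-2i]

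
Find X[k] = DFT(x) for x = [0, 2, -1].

X[k] = Σ(n=0 to 2) x[n] · ω_3^(nk)
where ω_3 = e^(-2πi/3)

Computing each X[k]:
X[0] = 1
X[1] = -0.5000-2.5981i
X[2] = -0.5000+2.5981i

X = [1, -0.5000-2.5981i, -0.5000+2.5981i]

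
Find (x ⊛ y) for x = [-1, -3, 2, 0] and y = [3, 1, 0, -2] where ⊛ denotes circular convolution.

(x ⊛ y)[n] = Σ(m=0 to 3) x[m] · y[(n-m) mod 4]

Computing each output sample:
(x ⊛ y)[0] = 3
(x ⊛ y)[1] = -14
(x ⊛ y)[2] = 3
(x ⊛ y)[3] = 4

x ⊛ y = [3, -14, 3, 4]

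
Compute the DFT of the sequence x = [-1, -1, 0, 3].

X[k] = Σ(n=0 to 3) x[n] · ω_4^(nk)
where ω_4 = e^(-2πi/4)

Computing each X[k]:
X[0] = 1
X[1] = -1+4i
X[2] = -3
X[3] = -1-4i

X = [1, -1+4i, -3, -1-4i]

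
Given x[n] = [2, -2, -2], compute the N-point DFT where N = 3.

X[k] = Σ(n=0 to 2) x[n] · ω_3^(nk)
where ω_3 = e^(-2πi/3)

Computing each X[k]:
X[0] = -2
X[1] = 4
X[2] = 4

X = [-2, 4, 4]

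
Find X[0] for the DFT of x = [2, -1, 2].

X[0] = Σ(n=0 to 2) x[n] · ω_3^0 = Σ x[n]
= (2) + (-1) + (2)

X[0] = 3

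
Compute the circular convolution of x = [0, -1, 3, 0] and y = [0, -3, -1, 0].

(x ⊛ y)[n] = Σ(m=0 to 3) x[m] · y[(n-m) mod 4]

Computing each output sample:
(x ⊛ y)[0] = -3
(x ⊛ y)[1] = 0
(x ⊛ y)[2] = 3
(x ⊛ y)[3] = -8

x ⊛ y = [-3, 0, 3, -8]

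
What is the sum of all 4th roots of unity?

Sum of all nth roots of unity equals 0 for n > 1 (geometric series with r ≠ 1).

0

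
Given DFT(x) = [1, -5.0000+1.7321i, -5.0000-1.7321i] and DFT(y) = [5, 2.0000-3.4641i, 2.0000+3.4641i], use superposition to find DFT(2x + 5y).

By linearity: DFT(2x + 5y) = 2·DFT(x) + 5·DFT(y)
= 2·[1, -5.0000+1.7321i, -5.0000-1.7321i] + 5·[5, 2.0000-3.4641i, 2.0000+3.4641i]

Computing element-wise:
Z[0] = 2·(1) + 5·(5) = 27
Z[1] = 2·(-5.0000+1.7321i) + 5·(2.0000-3.4641i) = -13.8563i
Z[2] = 2·(-5.0000-1.7321i) + 5·(2.0000+3.4641i) = 13.8563i

DFT(2x + 5y) = 2·X + 5·Y = [27, -13.8563i, 13.8563i]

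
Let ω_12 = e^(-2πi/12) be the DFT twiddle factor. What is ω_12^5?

ω_12^5 = e^(-2πi·5/12)
= cos(-2π·5/12) + i·sin(-2π·5/12)
= cos(-10π/12) + i·sin(-10π/12)

ω_12^5 = cos(-10π/12) + i·sin(-10π/12) = -0.8660-0.5000i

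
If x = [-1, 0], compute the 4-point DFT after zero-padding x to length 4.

Original 2-point DFT: [-1, -1]
Zero-padded 4-point DFT provides frequency interpolation.

DFT_4([x, 0, ...]) = [-1, -1, -1, -1]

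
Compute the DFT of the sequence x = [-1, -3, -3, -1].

X[k] = Σ(n=0 to 3) x[n] · ω_4^(nk)
where ω_4 = e^(-2πi/4)

Computing each X[k]:
X[0] = -8
X[1] = 2+2i
X[2] = 0
X[3] = 2-2i

X = [-8, 2+2i, 0, 2-2i]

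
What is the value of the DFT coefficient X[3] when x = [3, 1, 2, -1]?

X[3] = Σ(n=0 to 3) x[n] · ω_4^(3n) where ω_4 = e^(-2πi/4)
= (3)·ω_4^0 + (1)·ω_4^3 + (2)·ω_4^6 + (-1)·ω_4^9

X[3] = 1+2i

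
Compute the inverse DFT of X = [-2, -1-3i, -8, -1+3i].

x[n] = (1/4) Σ(k=0 to 3) X[k] · e^(2πikn/4)

Computing each x[n]:
x[0] = -3
x[1] = 3
x[2] = -2
x[3] = 0

x = [-3, 3, -2, 0]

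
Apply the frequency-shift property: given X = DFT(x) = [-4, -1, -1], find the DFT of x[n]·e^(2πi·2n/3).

Modulation property: DFT(ω_3^(-2n)·x[n]) = X[(k-2) mod 3], so circularly shift X by 2 positions.

X[k-2] = [-1, -1, -4]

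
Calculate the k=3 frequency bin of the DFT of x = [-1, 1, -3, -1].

X[3] = Σ(n=0 to 3) x[n] · ω_4^(3n) where ω_4 = e^(-2πi/4)
= (-1)·ω_4^0 + (1)·ω_4^3 + (-3)·ω_4^6 + (-1)·ω_4^9

X[3] = 2+2i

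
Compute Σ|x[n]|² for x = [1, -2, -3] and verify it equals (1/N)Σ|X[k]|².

Time domain:
Σ|x[n]|² = |1|² + |-2|² + |-3|² = 14.0000

Frequency domain:
(1/3)Σ|X[k]|² = (1/3)(|-4|² + |3.5000-0.8660i|² + |3.5000+0.8660i|²) = (1/3)·42.0000 = 14.0000

Both sides agree, confirming Parseval's theorem.

Σ|x[n]|² = (1/N)Σ|X[k]|² = 14.0000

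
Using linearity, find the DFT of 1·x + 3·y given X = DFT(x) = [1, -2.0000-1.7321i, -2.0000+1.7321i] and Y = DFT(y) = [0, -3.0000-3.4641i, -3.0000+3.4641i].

By linearity: DFT(1x + 3y) = 1·DFT(x) + 3·DFT(y)
= 1·[1, -2.0000-1.7321i, -2.0000+1.7321i] + 3·[0, -3.0000-3.4641i, -3.0000+3.4641i]

Computing element-wise:
Z[0] = 1·(1) + 3·(0) = 1
Z[1] = 1·(-2.0000-1.7321i) + 3·(-3.0000-3.4641i) = -11.0000-12.1244i
Z[2] = 1·(-2.0000+1.7321i) + 3·(-3.0000+3.4641i) = -11.0000+12.1244i

DFT(1x + 3y) = 1·X + 3·Y = [1, -11.0000-12.1244i, -11.0000+12.1244i]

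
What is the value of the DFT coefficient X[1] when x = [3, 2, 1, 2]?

X[1] = Σ(n=0 to 3) x[n] · ω_4^(1n) where ω_4 = e^(-2πi/4)
= (3)·ω_4^0 + (2)·ω_4^1 + (1)·ω_4^2 + (2)·ω_4^3

X[1] = 2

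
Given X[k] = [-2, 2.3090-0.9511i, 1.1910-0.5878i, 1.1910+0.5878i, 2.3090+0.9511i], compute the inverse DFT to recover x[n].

x[n] = (1/5) Σ(k=0 to 4) X[k] · e^(2πikn/5)

Computing each x[n]:
x[0] = 1
x[1] = 0
x[2] = -1
x[3] = -1
x[4] = -1

x = [1, 0, -1, -1, -1]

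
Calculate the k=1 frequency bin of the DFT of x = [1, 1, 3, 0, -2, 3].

X[1] = Σ(n=0 to 5) x[n] · ω_6^(1n) where ω_6 = e^(-2πi/6)
= (1)·ω_6^0 + (1)·ω_6^1 + (3)·ω_6^2 + (0)·ω_6^3 + (-2)·ω_6^4 + (3)·ω_6^5

X[1] = 2.5000-2.5981i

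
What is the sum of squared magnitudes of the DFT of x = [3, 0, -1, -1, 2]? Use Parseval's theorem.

Parseval: Σ|x[n]|² = (1/N)Σ|X[k]|², so Σ|X[k]|² = N·Σ|x[n]|² = 5·15.0000

Σ|X[k]|² = N·Σ|x[n]|² = 5·15.0000 = 75.0000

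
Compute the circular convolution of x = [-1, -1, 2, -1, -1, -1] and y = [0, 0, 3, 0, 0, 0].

(x ⊛ y)[n] = Σ(m=0 to 5) x[m] · y[(n-m) mod 6]

Computing each output sample:
(x ⊛ y)[0] = -3
(x ⊛ y)[1] = -3
(x ⊛ y)[2] = -3
(x ⊛ y)[3] = -3
(x ⊛ y)[4] = 6
(x ⊛ y)[5] = -3

x ⊛ y = [-3, -3, -3, -3, 6, -3]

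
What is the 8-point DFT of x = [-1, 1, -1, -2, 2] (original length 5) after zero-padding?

Original 5-point DFT: [-1, 2.3541+0.3633i, -4.3541+1.5388i, -4.3541-1.5388i, 2.3541-0.3633i]
Zero-padded 8-point DFT provides frequency interpolation.

DFT_8([x, 0, ...]) = [-1, -0.8787+1.7071i, 2-3i, -5.1213-0.2929i, 1, -5.1213+0.2929i, 2+3i, -0.8787-1.7071i]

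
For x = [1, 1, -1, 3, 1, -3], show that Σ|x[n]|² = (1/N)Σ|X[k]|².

Time domain:
Σ|x[n]|² = |1|² + |1|² + |-1|² + |3|² + |1|² + |-3|² = 22.0000

Frequency domain:
(1/6)Σ|X[k]|² = (1/6)(|2|² + |-3.0000-1.7321i|² + |5.0000-5.1962i|² + |0|² + |5.0000+5.1962i|² + |-3.0000+1.7321i|²) = (1/6)·132.0000 = 22.0000

Both sides agree, confirming Parseval's theorem.

Σ|x[n]|² = (1/N)Σ|X[k]|² = 22.0000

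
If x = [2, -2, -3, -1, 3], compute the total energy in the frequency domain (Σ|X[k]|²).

Parseval: Σ|x[n]|² = (1/N)Σ|X[k]|², so Σ|X[k]|² = N·Σ|x[n]|² = 5·27.0000

Σ|X[k]|² = N·Σ|x[n]|² = 5·27.0000 = 135.0000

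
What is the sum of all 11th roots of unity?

Sum of all nth roots of unity equals 0 for n > 1 (geometric series with r ≠ 1).

0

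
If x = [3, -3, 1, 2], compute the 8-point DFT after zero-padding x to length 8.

Original 4-point DFT: [3, 2+5i, 5, 2-5i]
Zero-padded 8-point DFT provides frequency interpolation.

DFT_8([x, 0, ...]) = [3, -0.5355-0.2929i, 2+5i, 6.5355+1.7071i, 5, 6.5355-1.7071i, 2-5i, -0.5355+0.2929i]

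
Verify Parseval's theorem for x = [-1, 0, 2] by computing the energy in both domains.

Time domain:
Σ|x[n]|² = |-1|² + |0|² + |2|² = 5.0000

Frequency domain:
(1/3)Σ|X[k]|² = (1/3)(|1|² + |-2.0000+1.7321i|² + |-2.0000-1.7321i|²) = (1/3)·15.0000 = 5.0000

Both sides agree, confirming Parseval's theorem.

Σ|x[n]|² = (1/N)Σ|X[k]|² = 5.0000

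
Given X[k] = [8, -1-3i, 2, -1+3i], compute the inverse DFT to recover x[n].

x[n] = (1/4) Σ(k=0 to 3) X[k] · e^(2πikn/4)

Computing each x[n]:
x[0] = 2
x[1] = 3
x[2] = 3
x[3] = 0

x = [2, 3, 3, 0]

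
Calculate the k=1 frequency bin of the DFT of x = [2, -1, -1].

X[1] = Σ(n=0 to 2) x[n] · ω_3^(1n) where ω_3 = e^(-2πi/3)
= (2)·ω_3^0 + (-1)·ω_3^1 + (-1)·ω_3^2

X[1] = 3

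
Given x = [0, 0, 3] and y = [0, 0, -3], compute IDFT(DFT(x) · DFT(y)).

(x ⊛ y)[n] = Σ(m=0 to 2) x[m] · y[(n-m) mod 3]

Computing each output sample:
(x ⊛ y)[0] = 0
(x ⊛ y)[1] = -9
(x ⊛ y)[2] = 0

x ⊛ y = [0, -9, 0]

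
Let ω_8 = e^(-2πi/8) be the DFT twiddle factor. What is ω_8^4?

ω_8^4 = e^(-2πi·4/8)
= cos(-2π·4/8) + i·sin(-2π·4/8)
= cos(-8π/8) + i·sin(-8π/8)

ω_8^4 = cos(-8π/8) + i·sin(-8π/8) = -1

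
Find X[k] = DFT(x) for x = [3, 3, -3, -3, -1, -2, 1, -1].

X[k] = Σ(n=0 to 7) x[n] · ω_8^(nk)
where ω_8 = e^(-2πi/8)

Computing each X[k]:
X[0] = -3
X[1] = 8.9497+1.8787i
X[2] = 4-5i
X[3] = -0.9497-6.1213i
X[4] = 3
X[5] = -0.9497+6.1213i
X[6] = 4+5i
X[7] = 8.9497-1.8787i

X = [-3, 8.9497+1.8787i, 4-5i, -0.9497-6.1213i, 3, -0.9497+6.1213i, 4+5i, 8.9497-1.8787i]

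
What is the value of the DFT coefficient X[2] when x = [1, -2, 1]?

X[2] = Σ(n=0 to 2) x[n] · ω_3^(2n) where ω_3 = e^(-2πi/3)
= (1)·ω_3^0 + (-2)·ω_3^2 + (1)·ω_3^4

X[2] = 1.5000-2.5981i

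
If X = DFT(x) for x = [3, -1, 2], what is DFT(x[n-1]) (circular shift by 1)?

Time shift by 1: X_shifted[k] = ω_3^(1k) · X[k]
Shifted x = [2, 3, -1]

DFT(x[n-1]) = [4, 1.0000-3.4641i, 1.0000+3.4641i]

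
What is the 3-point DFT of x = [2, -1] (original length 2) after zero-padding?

Original 2-point DFT: [1, 3]
Zero-padded 3-point DFT provides frequency interpolation.

DFT_3([x, 0, ...]) = [1, 2.5000+0.8660i, 2.5000-0.8660i]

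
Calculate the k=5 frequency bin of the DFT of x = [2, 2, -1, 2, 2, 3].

X[5] = Σ(n=0 to 5) x[n] · ω_6^(5n) where ω_6 = e^(-2πi/6)
= (2)·ω_6^0 + (2)·ω_6^5 + (-1)·ω_6^10 + (2)·ω_6^15 + (2)·ω_6^20 + (3)·ω_6^25

X[5] = 2.0000-3.4641i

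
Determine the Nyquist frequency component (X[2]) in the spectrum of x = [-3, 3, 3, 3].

X[2] = Σ(n=0 to 3) x[n] · ω_4^(2n) where ω_4 = e^(-2πi/4)
= (-3)·ω_4^0 + (3)·ω_4^2 + (3)·ω_4^4 + (3)·ω_4^6

X[2] = -6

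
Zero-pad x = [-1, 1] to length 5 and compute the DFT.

Original 2-point DFT: [0, -2]
Zero-padded 5-point DFT provides frequency interpolation.

DFT_5([x, 0, ...]) = [0, -0.6910-0.9511i, -1.8090-0.5878i, -1.8090+0.5878i, -0.6910+0.9511i]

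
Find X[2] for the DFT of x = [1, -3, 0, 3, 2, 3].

X[2] = Σ(n=0 to 5) x[n] · ω_6^(2n) where ω_6 = e^(-2πi/6)
= (1)·ω_6^0 + (-3)·ω_6^2 + (0)·ω_6^4 + (3)·ω_6^6 + (2)·ω_6^8 + (3)·ω_6^10

X[2] = 3.0000+3.4641i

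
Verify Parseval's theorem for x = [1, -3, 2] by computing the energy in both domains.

Time domain:
Σ|x[n]|² = |1|² + |-3|² + |2|² = 14.0000

Frequency domain:
(1/3)Σ|X[k]|² = (1/3)(|0|² + |1.5000+4.3301i|² + |1.5000-4.3301i|²) = (1/3)·42.0000 = 14.0000

Both sides agree, confirming Parseval's theorem.

Σ|x[n]|² = (1/N)Σ|X[k]|² = 14.0000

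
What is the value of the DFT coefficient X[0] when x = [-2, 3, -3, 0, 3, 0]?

X[0] = Σ(n=0 to 5) x[n] · ω_6^0 = Σ x[n]
= (-2) + (3) + (-3) + (0) + (3) + (0)

X[0] = 1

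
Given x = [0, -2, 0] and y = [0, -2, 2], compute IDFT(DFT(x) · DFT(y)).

(x ⊛ y)[n] = Σ(m=0 to 2) x[m] · y[(n-m) mod 3]

Computing each output sample:
(x ⊛ y)[0] = -4
(x ⊛ y)[1] = 0
(x ⊛ y)[2] = 4

x ⊛ y = [-4, 0, 4]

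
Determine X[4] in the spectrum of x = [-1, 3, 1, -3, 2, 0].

X[4] = Σ(n=0 to 5) x[n] · ω_6^(4n) where ω_6 = e^(-2πi/6)
= (-1)·ω_6^0 + (3)·ω_6^4 + (1)·ω_6^8 + (-3)·ω_6^12 + (2)·ω_6^16 + (0)·ω_6^20

X[4] = -7.0000+3.4641i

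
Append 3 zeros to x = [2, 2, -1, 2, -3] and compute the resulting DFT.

Original 5-point DFT: [2, 0.8820-2.9919i, 3.1180-5.7921i, 3.1180+5.7921i, 0.8820+2.9919i]
Zero-padded 8-point DFT provides frequency interpolation.

DFT_8([x, 0, ...]) = [2, 5.0000-1.8284i, 0, 5.0000-3.8284i, -6, 5.0000+3.8284i, 0, 5.0000+1.8284i]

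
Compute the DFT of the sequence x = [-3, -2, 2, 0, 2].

X[k] = Σ(n=0 to 4) x[n] · ω_5^(nk)
where ω_5 = e^(-2πi/5)

Computing each X[k]:
X[0] = -1
X[1] = -4.6180+2.6287i
X[2] = -2.3820+4.2533i
X[3] = -2.3820-4.2533i
X[4] = -4.6180-2.6287i

X = [-1, -4.6180+2.6287i, -2.3820+4.2533i, -2.3820-4.2533i, -4.6180-2.6287i]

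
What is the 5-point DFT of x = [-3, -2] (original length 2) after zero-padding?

Original 2-point DFT: [-5, -1]
Zero-padded 5-point DFT provides frequency interpolation.

DFT_5([x, 0, ...]) = [-5, -3.6180+1.9021i, -1.3820+1.1756i, -1.3820-1.1756i, -3.6180-1.9021i]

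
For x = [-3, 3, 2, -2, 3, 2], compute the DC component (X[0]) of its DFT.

X[0] = Σ(n=0 to 5) x[n] · ω_6^0 = Σ x[n]
= (-3) + (3) + (2) + (-2) + (3) + (2)

X[0] = 5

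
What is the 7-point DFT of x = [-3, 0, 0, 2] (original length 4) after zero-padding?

Original 4-point DFT: [-1, -3+2i, -5, -3-2i]
Zero-padded 7-point DFT provides frequency interpolation.

DFT_7([x, 0, ...]) = [-1, -4.8019-0.8678i, -1.7530+1.5637i, -3.4450-1.9499i, -3.4450+1.9499i, -1.7530-1.5637i, -4.8019+0.8678i]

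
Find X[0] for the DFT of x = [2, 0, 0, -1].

X[0] = Σ(n=0 to 3) x[n] · ω_4^0 = Σ x[n]
= (2) + (0) + (0) + (-1)

X[0] = 1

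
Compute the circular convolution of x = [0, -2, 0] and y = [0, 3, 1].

(x ⊛ y)[n] = Σ(m=0 to 2) x[m] · y[(n-m) mod 3]

Computing each output sample:
(x ⊛ y)[0] = -2
(x ⊛ y)[1] = 0
(x ⊛ y)[2] = -6

x ⊛ y = [-2, 0, -6]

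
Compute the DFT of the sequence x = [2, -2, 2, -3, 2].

X[k] = Σ(n=0 to 4) x[n] · ω_5^(nk)
where ω_5 = e^(-2πi/5)

Computing each X[k]:
X[0] = 1
X[1] = 2.8090+0.8653i
X[2] = 1.6910+7.1064i
X[3] = 1.6910-7.1064i
X[4] = 2.8090-0.8653i

X = [1, 2.8090+0.8653i, 1.6910+7.1064i, 1.6910-7.1064i, 2.8090-0.8653i]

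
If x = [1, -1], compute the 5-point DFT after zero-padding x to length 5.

Original 2-point DFT: [0, 2]
Zero-padded 5-point DFT provides frequency interpolation.

DFT_5([x, 0, ...]) = [0, 0.6910+0.9511i, 1.8090+0.5878i, 1.8090-0.5878i, 0.6910-0.9511i]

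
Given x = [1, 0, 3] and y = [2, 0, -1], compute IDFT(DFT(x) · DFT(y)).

(x ⊛ y)[n] = Σ(m=0 to 2) x[m] · y[(n-m) mod 3]

Computing each output sample:
(x ⊛ y)[0] = 2
(x ⊛ y)[1] = -3
(x ⊛ y)[2] = 5

x ⊛ y = [2, -3, 5]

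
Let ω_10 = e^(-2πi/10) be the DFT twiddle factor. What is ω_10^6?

ω_10^6 = e^(-2πi·6/10)
= cos(-2π·6/10) + i·sin(-2π·6/10)
= cos(-12π/10) + i·sin(-12π/10)

ω_10^6 = cos(-12π/10) + i·sin(-12π/10) = -0.8090+0.5878i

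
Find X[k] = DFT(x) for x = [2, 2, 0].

X[k] = Σ(n=0 to 2) x[n] · ω_3^(nk)
where ω_3 = e^(-2πi/3)

Computing each X[k]:
X[0] = 4
X[1] = 1.0000-1.7321i
X[2] = 1.0000+1.7321i

X = [4, 1.0000-1.7321i, 1.0000+1.7321i]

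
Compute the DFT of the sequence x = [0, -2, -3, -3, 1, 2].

X[k] = Σ(n=0 to 5) x[n] · ω_6^(nk)
where ω_6 = e^(-2πi/6)

Computing each X[k]:
X[0] = -5
X[1] = 4.0000+6.9282i
X[2] = -2
X[3] = 1
X[4] = -2
X[5] = 4.0000-6.9282i

X = [-5, 4.0000+6.9282i, -2, 1, -2, 4.0000-6.9282i]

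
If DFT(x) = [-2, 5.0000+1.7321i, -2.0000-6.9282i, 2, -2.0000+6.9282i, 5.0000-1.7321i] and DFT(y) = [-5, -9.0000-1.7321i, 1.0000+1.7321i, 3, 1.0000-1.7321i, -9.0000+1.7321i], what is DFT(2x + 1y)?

By linearity: DFT(2x + 1y) = 2·DFT(x) + 1·DFT(y)
= 2·[-2, 5.0000+1.7321i, -2.0000-6.9282i, 2, -2.0000+6.9282i, 5.0000-1.7321i] + 1·[-5, -9.0000-1.7321i, 1.0000+1.7321i, 3, 1.0000-1.7321i, -9.0000+1.7321i]

Computing element-wise:
Z[0] = 2·(-2) + 1·(-5) = -9
Z[1] = 2·(5.0000+1.7321i) + 1·(-9.0000-1.7321i) = 1.0000+1.7321i
Z[2] = 2·(-2.0000-6.9282i) + 1·(1.0000+1.7321i) = -3.0000-12.1243i
Z[3] = 2·(2) + 1·(3) = 7
Z[4] = 2·(-2.0000+6.9282i) + 1·(1.0000-1.7321i) = -3.0000+12.1243i
Z[5] = 2·(5.0000-1.7321i) + 1·(-9.0000+1.7321i) = 1.0000-1.7321i

DFT(2x + 1y) = 2·X + 1·Y = [-9, 1.0000+1.7321i, -3.0000-12.1243i, 7, -3.0000+12.1243i, 1.0000-1.7321i]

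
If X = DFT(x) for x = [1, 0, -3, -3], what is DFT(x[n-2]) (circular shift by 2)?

Time shift by 2: X_shifted[k] = ω_4^(2k) · X[k]
Shifted x = [-3, -3, 1, 0]

DFT(x[n-2]) = [-5, -4+3i, 1, -4-3i]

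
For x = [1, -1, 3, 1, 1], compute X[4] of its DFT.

X[4] = Σ(n=0 to 4) x[n] · ω_5^(4n) where ω_5 = e^(-2πi/5)
= (1)·ω_5^0 + (-1)·ω_5^4 + (3)·ω_5^8 + (1)·ω_5^12 + (1)·ω_5^16

X[4] = -2.2361-0.7265i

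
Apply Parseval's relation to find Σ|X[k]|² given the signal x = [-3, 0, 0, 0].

Parseval: Σ|x[n]|² = (1/N)Σ|X[k]|², so Σ|X[k]|² = N·Σ|x[n]|² = 4·9.0000

Σ|X[k]|² = N·Σ|x[n]|² = 4·9.0000 = 36.0000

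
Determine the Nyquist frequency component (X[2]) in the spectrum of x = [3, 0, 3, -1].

X[2] = Σ(n=0 to 3) x[n] · ω_4^(2n) where ω_4 = e^(-2πi/4)
= (3)·ω_4^0 + (0)·ω_4^2 + (3)·ω_4^4 + (-1)·ω_4^6

X[2] = 7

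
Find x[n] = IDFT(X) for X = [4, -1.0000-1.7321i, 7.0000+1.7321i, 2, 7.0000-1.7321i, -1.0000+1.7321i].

x[n] = (1/6) Σ(k=0 to 5) X[k] · e^(2πikn/6)

Computing each x[n]:
x[0] = 3
x[1] = -1
x[2] = 1
x[3] = 3
x[4] = -1
x[5] = -1

x = [3, -1, 1, 3, -1, -1]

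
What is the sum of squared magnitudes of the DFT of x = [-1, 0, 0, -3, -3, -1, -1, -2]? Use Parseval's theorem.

Parseval: Σ|x[n]|² = (1/N)Σ|X[k]|², so Σ|X[k]|² = N·Σ|x[n]|² = 8·25.0000

Σ|X[k]|² = N·Σ|x[n]|² = 8·25.0000 = 200.0000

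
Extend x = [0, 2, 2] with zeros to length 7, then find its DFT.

Original 3-point DFT: [4, -2, -2]
Zero-padded 7-point DFT provides frequency interpolation.

DFT_7([x, 0, ...]) = [4, 0.8019-3.5135i, -2.2470-1.0821i, -0.5550+0.6959i, -0.5550-0.6959i, -2.2470+1.0821i, 0.8019+3.5135i]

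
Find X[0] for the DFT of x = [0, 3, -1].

X[0] = Σ(n=0 to 2) x[n] · ω_3^0 = Σ x[n]
= (0) + (3) + (-1)

X[0] = 2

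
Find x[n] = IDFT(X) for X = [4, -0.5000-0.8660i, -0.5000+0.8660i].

x[n] = (1/3) Σ(k=0 to 2) X[k] · e^(2πikn/3)

Computing each x[n]:
x[0] = 1
x[1] = 2
x[2] = 1

x = [1, 2, 1]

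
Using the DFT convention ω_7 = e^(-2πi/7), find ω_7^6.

ω_7^6 = e^(-2πi·6/7)
= cos(-2π·6/7) + i·sin(-2π·6/7)
= cos(-12π/7) + i·sin(-12π/7)

ω_7^6 = cos(-12π/7) + i·sin(-12π/7) = 0.6235+0.7818i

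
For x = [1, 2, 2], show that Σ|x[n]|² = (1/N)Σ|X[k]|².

Time domain:
Σ|x[n]|² = |1|² + |2|² + |2|² = 9.0000

Frequency domain:
(1/3)Σ|X[k]|² = (1/3)(|5|² + |-1|² + |-1|²) = (1/3)·27.0000 = 9.0000

Both sides agree, confirming Parseval's theorem.

Σ|x[n]|² = (1/N)Σ|X[k]|² = 9.0000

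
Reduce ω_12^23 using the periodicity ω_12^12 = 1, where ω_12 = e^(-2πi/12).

Since ω_12^12 = 1, powers reduce modulo 12.
23 mod 12 = 11
So ω_12^23 = ω_12^11 = e^(-2πi·11/12)

ω_12^23 = ω_12^11 = 0.8660+0.5000i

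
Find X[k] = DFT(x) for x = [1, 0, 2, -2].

X[k] = Σ(n=0 to 3) x[n] · ω_4^(nk)
where ω_4 = e^(-2πi/4)

Computing each X[k]:
X[0] = 1
X[1] = -1-2i
X[2] = 5
X[3] = -1+2i

X = [1, -1-2i, 5, -1+2i]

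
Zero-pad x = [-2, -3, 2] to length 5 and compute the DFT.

Original 3-point DFT: [-3, -1.5000+4.3301i, -1.5000-4.3301i]
Zero-padded 5-point DFT provides frequency interpolation.

DFT_5([x, 0, ...]) = [-3, -4.5451+1.6776i, 1.0451+3.6655i, 1.0451-3.6655i, -4.5451-1.6776i]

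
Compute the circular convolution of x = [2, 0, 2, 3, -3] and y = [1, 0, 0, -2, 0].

(x ⊛ y)[n] = Σ(m=0 to 4) x[m] · y[(n-m) mod 5]

Computing each output sample:
(x ⊛ y)[0] = -2
(x ⊛ y)[1] = -6
(x ⊛ y)[2] = 8
(x ⊛ y)[3] = -1
(x ⊛ y)[4] = -3

x ⊛ y = [-2, -6, 8, -1, -3]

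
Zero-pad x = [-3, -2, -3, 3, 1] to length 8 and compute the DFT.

Original 5-point DFT: [-4, -3.3090+6.3799i, -2.1910-3.9430i, -2.1910+3.9430i, -3.3090-6.3799i]
Zero-padded 8-point DFT provides frequency interpolation.

DFT_8([x, 0, ...]) = [-4, -7.5355+2.2929i, 1+5i, -0.4645-3.7071i, -6, -0.4645+3.7071i, 1-5i, -7.5355-2.2929i]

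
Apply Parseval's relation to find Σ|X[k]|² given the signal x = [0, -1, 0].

Parseval: Σ|x[n]|² = (1/N)Σ|X[k]|², so Σ|X[k]|² = N·Σ|x[n]|² = 3·1.0000

Σ|X[k]|² = N·Σ|x[n]|² = 3·1.0000 = 3.0000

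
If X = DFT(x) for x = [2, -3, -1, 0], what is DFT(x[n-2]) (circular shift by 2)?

Time shift by 2: X_shifted[k] = ω_4^(2k) · X[k]
Shifted x = [-1, 0, 2, -3]

DFT(x[n-2]) = [-2, -3-3i, 4, -3+3i]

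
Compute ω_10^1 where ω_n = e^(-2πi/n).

ω_10^1 = e^(-2πi·1/10)
= cos(-2π·1/10) + i·sin(-2π·1/10)
= cos(-2π/10) + i·sin(-2π/10)

ω_10^1 = cos(-2π/10) + i·sin(-2π/10) = 0.8090-0.5878i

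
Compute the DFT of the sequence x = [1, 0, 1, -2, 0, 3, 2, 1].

X[k] = Σ(n=0 to 7) x[n] · ω_8^(nk)
where ω_8 = e^(-2πi/8)

Computing each X[k]:
X[0] = 6
X[1] = 1.0000+5.2426i
X[2] = -2-4i
X[3] = 1.0000+3.2426i
X[4] = 2
X[5] = 1.0000-3.2426i
X[6] = -2+4i
X[7] = 1.0000-5.2426i

X = [6, 1.0000+5.2426i, -2-4i, 1.0000+3.2426i, 2, 1.0000-3.2426i, -2+4i, 1.0000-5.2426i]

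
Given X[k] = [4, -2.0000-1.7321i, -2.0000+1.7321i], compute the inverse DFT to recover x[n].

x[n] = (1/3) Σ(k=0 to 2) X[k] · e^(2πikn/3)

Computing each x[n]:
x[0] = 0
x[1] = 3
x[2] = 1

x = [0, 3, 1]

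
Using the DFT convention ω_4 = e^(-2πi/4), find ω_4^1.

ω_4^1 = e^(-2πi·1/4)
= cos(-2π·1/4) + i·sin(-2π·1/4)
= cos(-2π/4) + i·sin(-2π/4)

ω_4^1 = cos(-2π/4) + i·sin(-2π/4) = -1i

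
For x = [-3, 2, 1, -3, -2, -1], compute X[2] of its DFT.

X[2] = Σ(n=0 to 5) x[n] · ω_6^(2n) where ω_6 = e^(-2πi/6)
= (-3)·ω_6^0 + (2)·ω_6^2 + (1)·ω_6^4 + (-3)·ω_6^6 + (-2)·ω_6^8 + (-1)·ω_6^10

X[2] = -6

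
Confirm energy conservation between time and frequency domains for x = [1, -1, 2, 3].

Time domain:
Σ|x[n]|² = |1|² + |-1|² + |2|² + |3|² = 15.0000

Frequency domain:
(1/4)Σ|X[k]|² = (1/4)(|5|² + |-1+4i|² + |1|² + |-1-4i|²) = (1/4)·60.0000 = 15.0000

Both sides agree, confirming Parseval's theorem.

Σ|x[n]|² = (1/N)Σ|X[k]|² = 15.0000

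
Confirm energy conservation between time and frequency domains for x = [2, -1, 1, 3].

Time domain:
Σ|x[n]|² = |2|² + |-1|² + |1|² + |3|² = 15.0000

Frequency domain:
(1/4)Σ|X[k]|² = (1/4)(|5|² + |1+4i|² + |1|² + |1-4i|²) = (1/4)·60.0000 = 15.0000

Both sides agree, confirming Parseval's theorem.

Σ|x[n]|² = (1/N)Σ|X[k]|² = 15.0000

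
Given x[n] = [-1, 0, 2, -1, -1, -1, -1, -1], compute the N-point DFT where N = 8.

X[k] = Σ(n=0 to 7) x[n] · ω_8^(nk)
where ω_8 = e^(-2πi/8)

Computing each X[k]:
X[0] = -4
X[1] = 0.7071-3.7071i
X[2] = -3-1i
X[3] = -0.7071+2.2929i
X[4] = 2
X[5] = -0.7071-2.2929i
X[6] = -3+1i
X[7] = 0.7071+3.7071i

X = [-4, 0.7071-3.7071i, -3-1i, -0.7071+2.2929i, 2, -0.7071-2.2929i, -3+1i, 0.7071+3.7071i]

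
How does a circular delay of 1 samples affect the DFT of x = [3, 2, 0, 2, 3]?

Time shift by 1: X_shifted[k] = ω_5^(1k) · X[k]
Shifted x = [3, 3, 2, 0, 2]

DFT(x[n-1]) = [10, 2.9271-2.1266i, -0.4271+1.3143i, -0.4271-1.3143i, 2.9271+2.1266i]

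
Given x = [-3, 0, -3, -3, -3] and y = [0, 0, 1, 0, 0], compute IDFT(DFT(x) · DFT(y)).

(x ⊛ y)[n] = Σ(m=0 to 4) x[m] · y[(n-m) mod 5]

Computing each output sample:
(x ⊛ y)[0] = -3
(x ⊛ y)[1] = -3
(x ⊛ y)[2] = -3
(x ⊛ y)[3] = 0
(x ⊛ y)[4] = -3

x ⊛ y = [-3, -3, -3, 0, -3]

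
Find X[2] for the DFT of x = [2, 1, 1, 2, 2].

X[2] = Σ(n=0 to 4) x[n] · ω_5^(2n) where ω_5 = e^(-2πi/5)
= (2)·ω_5^0 + (1)·ω_5^2 + (1)·ω_5^4 + (2)·ω_5^6 + (2)·ω_5^8

X[2] = 0.5000-0.3633i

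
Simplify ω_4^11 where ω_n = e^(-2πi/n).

Since ω_4^4 = 1, powers reduce modulo 4.
11 mod 4 = 3
So ω_4^11 = ω_4^3 = e^(-2πi·3/4)

ω_4^11 = ω_4^3 = 1i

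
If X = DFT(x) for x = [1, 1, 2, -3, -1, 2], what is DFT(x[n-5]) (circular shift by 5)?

Time shift by 5: X_shifted[k] = ω_6^(5k) · X[k]
Shifted x = [1, 2, -3, -1, 2, 1]

DFT(x[n-5]) = [2, 4.0000+3.4641i, -1.0000-5.1962i, -2, -1.0000+5.1962i, 4.0000-3.4641i]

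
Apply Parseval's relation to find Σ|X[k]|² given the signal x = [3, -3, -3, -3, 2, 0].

Parseval: Σ|x[n]|² = (1/N)Σ|X[k]|², so Σ|X[k]|² = N·Σ|x[n]|² = 6·40.0000

Σ|X[k]|² = N·Σ|x[n]|² = 6·40.0000 = 240.0000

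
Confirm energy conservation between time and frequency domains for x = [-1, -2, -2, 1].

Time domain:
Σ|x[n]|² = |-1|² + |-2|² + |-2|² + |1|² = 10.0000

Frequency domain:
(1/4)Σ|X[k]|² = (1/4)(|-4|² + |1+3i|² + |-2|² + |1-3i|²) = (1/4)·40.0000 = 10.0000

Both sides agree, confirming Parseval's theorem.

Σ|x[n]|² = (1/N)Σ|X[k]|² = 10.0000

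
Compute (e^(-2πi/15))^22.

Since ω_15^15 = 1, powers reduce modulo 15.
22 mod 15 = 7
So ω_15^22 = ω_15^7 = e^(-2πi·7/15)

ω_15^22 = ω_15^7 = -0.9781-0.2079i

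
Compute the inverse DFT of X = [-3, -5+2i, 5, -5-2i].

x[n] = (1/4) Σ(k=0 to 3) X[k] · e^(2πikn/4)

Computing each x[n]:
x[0] = -2
x[1] = -3
x[2] = 3
x[3] = -1

x = [-2, -3, 3, -1]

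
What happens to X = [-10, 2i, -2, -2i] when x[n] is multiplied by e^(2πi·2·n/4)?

Modulation property: DFT(ω_4^(-2n)·x[n]) = X[(k-2) mod 4], so circularly shift X by 2 positions.

X[k-2] = [-2, -2i, -10, 2i]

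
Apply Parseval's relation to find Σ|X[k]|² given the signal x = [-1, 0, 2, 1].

Parseval: Σ|x[n]|² = (1/N)Σ|X[k]|², so Σ|X[k]|² = N·Σ|x[n]|² = 4·6.0000

Σ|X[k]|² = N·Σ|x[n]|² = 4·6.0000 = 24.0000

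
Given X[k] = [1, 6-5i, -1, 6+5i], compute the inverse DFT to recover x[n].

x[n] = (1/4) Σ(k=0 to 3) X[k] · e^(2πikn/4)

Computing each x[n]:
x[0] = 3
x[1] = 3
x[2] = -3
x[3] = -2

x = [3, 3, -3, -2]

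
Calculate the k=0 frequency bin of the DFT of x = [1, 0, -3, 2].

X[0] = Σ(n=0 to 3) x[n] · ω_4^0 = Σ x[n]
= (1) + (0) + (-3) + (2)

X[0] = 0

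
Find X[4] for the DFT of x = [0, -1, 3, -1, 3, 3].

X[4] = Σ(n=0 to 5) x[n] · ω_6^(4n) where ω_6 = e^(-2πi/6)
= (0)·ω_6^0 + (-1)·ω_6^4 + (3)·ω_6^8 + (-1)·ω_6^12 + (3)·ω_6^16 + (3)·ω_6^20

X[4] = -5.0000-3.4641i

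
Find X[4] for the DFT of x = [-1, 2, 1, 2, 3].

X[4] = Σ(n=0 to 4) x[n] · ω_5^(4n) where ω_5 = e^(-2πi/5)
= (-1)·ω_5^0 + (2)·ω_5^4 + (1)·ω_5^8 + (2)·ω_5^12 + (3)·ω_5^16

X[4] = -1.8820-1.5388i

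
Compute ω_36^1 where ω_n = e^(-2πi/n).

ω_36^1 = e^(-2πi·1/36)
= cos(-2π·1/36) + i·sin(-2π·1/36)
= cos(-2π/36) + i·sin(-2π/36)

ω_36^1 = cos(-2π/36) + i·sin(-2π/36) = 0.9848-0.1736i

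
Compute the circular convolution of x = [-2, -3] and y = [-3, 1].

(x ⊛ y)[n] = Σ(m=0 to 1) x[m] · y[(n-m) mod 2]

Computing each output sample:
(x ⊛ y)[0] = 3
(x ⊛ y)[1] = 7

x ⊛ y = [3, 7]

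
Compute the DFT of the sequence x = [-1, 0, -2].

X[k] = Σ(n=0 to 2) x[n] · ω_3^(nk)
where ω_3 = e^(-2πi/3)

Computing each X[k]:
X[0] = -3
X[1] = -1.7321i
X[2] = 1.7321i

X = [-3, -1.7321i, 1.7321i]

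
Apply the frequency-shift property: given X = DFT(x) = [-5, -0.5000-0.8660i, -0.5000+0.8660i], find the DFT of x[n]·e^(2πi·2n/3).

Modulation property: DFT(ω_3^(-2n)·x[n]) = X[(k-2) mod 3], so circularly shift X by 2 positions.

X[k-2] = [-0.5000-0.8660i, -0.5000+0.8660i, -5]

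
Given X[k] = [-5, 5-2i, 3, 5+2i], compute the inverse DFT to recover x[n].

x[n] = (1/4) Σ(k=0 to 3) X[k] · e^(2πikn/4)

Computing each x[n]:
x[0] = 2
x[1] = -1
x[2] = -3
x[3] = -3

x = [2, -1, -3, -3]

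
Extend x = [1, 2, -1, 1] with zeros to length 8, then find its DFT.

Original 4-point DFT: [3, 2-1i, -3, 2+1i]
Zero-padded 8-point DFT provides frequency interpolation.

DFT_8([x, 0, ...]) = [3, 1.7071-1.1213i, 2-1i, 0.2929-3.1213i, -3, 0.2929+3.1213i, 2+1i, 1.7071+1.1213i]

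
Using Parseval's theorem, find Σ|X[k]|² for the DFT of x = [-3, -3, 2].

Parseval: Σ|x[n]|² = (1/N)Σ|X[k]|², so Σ|X[k]|² = N·Σ|x[n]|² = 3·22.0000

Σ|X[k]|² = N·Σ|x[n]|² = 3·22.0000 = 66.0000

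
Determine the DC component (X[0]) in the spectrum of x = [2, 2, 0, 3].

X[0] = Σ(n=0 to 3) x[n] · ω_4^0 = Σ x[n]
= (2) + (2) + (0) + (3)

X[0] = 7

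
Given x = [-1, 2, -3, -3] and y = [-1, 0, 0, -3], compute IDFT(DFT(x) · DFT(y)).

(x ⊛ y)[n] = Σ(m=0 to 3) x[m] · y[(n-m) mod 4]

Computing each output sample:
(x ⊛ y)[0] = -5
(x ⊛ y)[1] = 7
(x ⊛ y)[2] = 12
(x ⊛ y)[3] = 6

x ⊛ y = [-5, 7, 12, 6]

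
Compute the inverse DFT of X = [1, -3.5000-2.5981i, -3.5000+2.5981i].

x[n] = (1/3) Σ(k=0 to 2) X[k] · e^(2πikn/3)

Computing each x[n]:
x[0] = -2
x[1] = 3
x[2] = 0

x = [-2, 3, 0]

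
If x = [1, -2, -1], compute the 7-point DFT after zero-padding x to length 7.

Original 3-point DFT: [-2, 2.5000+0.8660i, 2.5000-0.8660i]
Zero-padded 7-point DFT provides frequency interpolation.

DFT_7([x, 0, ...]) = [-2, -0.0245+2.5386i, 2.3460+1.5160i, 2.1784+0.0859i, 2.1784-0.0859i, 2.3460-1.5160i, -0.0245-2.5386i]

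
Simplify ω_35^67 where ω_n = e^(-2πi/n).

Since ω_35^35 = 1, powers reduce modulo 35.
67 mod 35 = 32
So ω_35^67 = ω_35^32 = e^(-2πi·32/35)

ω_35^67 = ω_35^32 = 0.8584+0.5129i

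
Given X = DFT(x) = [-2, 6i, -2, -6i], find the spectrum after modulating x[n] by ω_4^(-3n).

Modulation property: DFT(ω_4^(-3n)·x[n]) = X[(k-3) mod 4], so circularly shift X by 3 positions.

X[k-3] = [6i, -2, -6i, -2]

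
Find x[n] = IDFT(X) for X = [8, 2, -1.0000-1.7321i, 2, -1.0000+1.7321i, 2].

x[n] = (1/6) Σ(k=0 to 5) X[k] · e^(2πikn/6)

Computing each x[n]:
x[0] = 2
x[1] = 2
x[2] = 1
x[3] = 0
x[4] = 2
x[5] = 1

x = [2, 2, 1, 0, 2, 1]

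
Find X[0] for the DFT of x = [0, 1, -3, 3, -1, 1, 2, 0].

X[0] = Σ(n=0 to 7) x[n] · ω_8^0 = Σ x[n]
= (0) + (1) + (-3) + (3) + (-1) + (1) + (2) + (0)

X[0] = 3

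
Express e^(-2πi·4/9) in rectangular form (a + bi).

ω_9^4 = e^(-2πi·4/9)
= cos(-2π·4/9) + i·sin(-2π·4/9)
= cos(-8π/9) + i·sin(-8π/9)

ω_9^4 = cos(-8π/9) + i·sin(-8π/9) = -0.9397-0.3420i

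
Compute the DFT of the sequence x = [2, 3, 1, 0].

X[k] = Σ(n=0 to 3) x[n] · ω_4^(nk)
where ω_4 = e^(-2πi/4)

Computing each X[k]:
X[0] = 6
X[1] = 1-3i
X[2] = 0
X[3] = 1+3i

X = [6, 1-3i, 0, 1+3i]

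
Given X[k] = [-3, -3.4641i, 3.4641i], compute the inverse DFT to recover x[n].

x[n] = (1/3) Σ(k=0 to 2) X[k] · e^(2πikn/3)

Computing each x[n]:
x[0] = -1
x[1] = 1
x[2] = -3

x = [-1, 1, -3]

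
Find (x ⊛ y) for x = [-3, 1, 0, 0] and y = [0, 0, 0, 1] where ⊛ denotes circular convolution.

(x ⊛ y)[n] = Σ(m=0 to 3) x[m] · y[(n-m) mod 4]

Computing each output sample:
(x ⊛ y)[0] = 1
(x ⊛ y)[1] = 0
(x ⊛ y)[2] = 0
(x ⊛ y)[3] = -3

x ⊛ y = [1, 0, 0, -3]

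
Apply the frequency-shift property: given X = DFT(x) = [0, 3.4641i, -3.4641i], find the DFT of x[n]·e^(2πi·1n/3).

Modulation property: DFT(ω_3^(-1n)·x[n]) = X[(k-1) mod 3], so circularly shift X by 1 positions.

X[k-1] = [-3.4641i, 0, 3.4641i]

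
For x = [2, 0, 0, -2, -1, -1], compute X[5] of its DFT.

X[5] = Σ(n=0 to 5) x[n] · ω_6^(5n) where ω_6 = e^(-2πi/6)
= (2)·ω_6^0 + (0)·ω_6^5 + (0)·ω_6^10 + (-2)·ω_6^15 + (-1)·ω_6^20 + (-1)·ω_6^25

X[5] = 4.0000+1.7321i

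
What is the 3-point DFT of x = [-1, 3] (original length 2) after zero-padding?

Original 2-point DFT: [2, -4]
Zero-padded 3-point DFT provides frequency interpolation.

DFT_3([x, 0, ...]) = [2, -2.5000-2.5981i, -2.5000+2.5981i]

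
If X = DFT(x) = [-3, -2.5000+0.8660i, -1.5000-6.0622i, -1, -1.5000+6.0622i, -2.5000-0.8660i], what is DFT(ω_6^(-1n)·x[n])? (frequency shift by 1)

Modulation property: DFT(ω_6^(-1n)·x[n]) = X[(k-1) mod 6], so circularly shift X by 1 positions.

X[k-1] = [-2.5000-0.8660i, -3, -2.5000+0.8660i, -1.5000-6.0622i, -1, -1.5000+6.0622i]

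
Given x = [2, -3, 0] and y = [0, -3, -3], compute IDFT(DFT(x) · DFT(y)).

(x ⊛ y)[n] = Σ(m=0 to 2) x[m] · y[(n-m) mod 3]

Computing each output sample:
(x ⊛ y)[0] = 9
(x ⊛ y)[1] = -6
(x ⊛ y)[2] = 3

x ⊛ y = [9, -6, 3]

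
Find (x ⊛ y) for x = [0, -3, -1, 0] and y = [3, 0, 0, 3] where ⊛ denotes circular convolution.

(x ⊛ y)[n] = Σ(m=0 to 3) x[m] · y[(n-m) mod 4]

Computing each output sample:
(x ⊛ y)[0] = -9
(x ⊛ y)[1] = -12
(x ⊛ y)[2] = -3
(x ⊛ y)[3] = 0

x ⊛ y = [-9, -12, -3, 0]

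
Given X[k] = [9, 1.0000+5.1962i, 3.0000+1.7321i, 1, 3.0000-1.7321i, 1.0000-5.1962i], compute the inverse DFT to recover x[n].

x[n] = (1/6) Σ(k=0 to 5) X[k] · e^(2πikn/6)

Computing each x[n]:
x[0] = 3
x[1] = -1
x[2] = 0
x[3] = 2
x[4] = 2
x[5] = 3

x = [3, -1, 0, 2, 2, 3]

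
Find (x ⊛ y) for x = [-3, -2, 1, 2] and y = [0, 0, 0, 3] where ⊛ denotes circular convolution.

(x ⊛ y)[n] = Σ(m=0 to 3) x[m] · y[(n-m) mod 4]

Computing each output sample:
(x ⊛ y)[0] = -6
(x ⊛ y)[1] = 3
(x ⊛ y)[2] = 6
(x ⊛ y)[3] = -9

x ⊛ y = [-6, 3, 6, -9]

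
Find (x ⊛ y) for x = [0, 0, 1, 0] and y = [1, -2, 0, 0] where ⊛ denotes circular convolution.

(x ⊛ y)[n] = Σ(m=0 to 3) x[m] · y[(n-m) mod 4]

Computing each output sample:
(x ⊛ y)[0] = 0
(x ⊛ y)[1] = 0
(x ⊛ y)[2] = 1
(x ⊛ y)[3] = -2

x ⊛ y = [0, 0, 1, -2]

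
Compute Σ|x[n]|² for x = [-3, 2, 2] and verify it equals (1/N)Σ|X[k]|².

Time domain:
Σ|x[n]|² = |-3|² + |2|² + |2|² = 17.0000

Frequency domain:
(1/3)Σ|X[k]|² = (1/3)(|1|² + |-5|² + |-5|²) = (1/3)·51.0000 = 17.0000

Both sides agree, confirming Parseval's theorem.

Σ|x[n]|² = (1/N)Σ|X[k]|² = 17.0000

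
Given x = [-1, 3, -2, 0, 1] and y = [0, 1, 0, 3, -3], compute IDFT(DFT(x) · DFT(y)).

(x ⊛ y)[n] = Σ(m=0 to 4) x[m] · y[(n-m) mod 5]

Computing each output sample:
(x ⊛ y)[0] = -14
(x ⊛ y)[1] = 5
(x ⊛ y)[2] = 6
(x ⊛ y)[3] = -8
(x ⊛ y)[4] = 12

x ⊛ y = [-14, 5, 6, -8, 12]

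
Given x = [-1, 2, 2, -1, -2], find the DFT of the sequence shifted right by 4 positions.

Time shift by 4: X_shifted[k] = ω_5^(4k) · X[k]
Shifted x = [2, 2, -1, -2, -1]

DFT(x[n-4]) = [0, 4.7361-3.4410i, 0.2639-0.8123i, 0.2639+0.8123i, 4.7361+3.4410i]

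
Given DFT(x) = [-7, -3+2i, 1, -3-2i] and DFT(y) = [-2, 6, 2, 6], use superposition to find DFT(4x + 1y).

By linearity: DFT(4x + 1y) = 4·DFT(x) + 1·DFT(y)
= 4·[-7, -3+2i, 1, -3-2i] + 1·[-2, 6, 2, 6]

Computing element-wise:
Z[0] = 4·(-7) + 1·(-2) = -30
Z[1] = 4·(-3+2i) + 1·(6) = -6+8i
Z[2] = 4·(1) + 1·(2) = 6
Z[3] = 4·(-3-2i) + 1·(6) = -6-8i

DFT(4x + 1y) = 4·X + 1·Y = [-30, -6+8i, 6, -6-8i]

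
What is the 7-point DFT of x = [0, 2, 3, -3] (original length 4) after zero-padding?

Original 4-point DFT: [2, -3-5i, 4, -3+5i]
Zero-padded 7-point DFT provides frequency interpolation.

DFT_7([x, 0, ...]) = [2, 3.2823-3.1868i, -5.0184-2.9937i, 0.7361+4.4025i, 0.7361-4.4025i, -5.0184+2.9937i, 3.2823+3.1868i]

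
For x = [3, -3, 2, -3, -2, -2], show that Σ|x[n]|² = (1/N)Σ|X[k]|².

Time domain:
Σ|x[n]|² = |3|² + |-3|² + |2|² + |-3|² + |-2|² + |-2|² = 39.0000

Frequency domain:
(1/6)Σ|X[k]|² = (1/6)(|-5|² + |3.5000-2.5981i|² + |2.5000+4.3301i|² + |11|² + |2.5000-4.3301i|² + |3.5000+2.5981i|²) = (1/6)·234.0000 = 39.0000

Both sides agree, confirming Parseval's theorem.

Σ|x[n]|² = (1/N)Σ|X[k]|² = 39.0000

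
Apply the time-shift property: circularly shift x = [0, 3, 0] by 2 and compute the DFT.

Time shift by 2: X_shifted[k] = ω_3^(2k) · X[k]
Shifted x = [3, 0, 0]

DFT(x[n-2]) = [3, 3, 3]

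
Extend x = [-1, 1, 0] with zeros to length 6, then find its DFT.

Original 3-point DFT: [0, -1.5000-0.8660i, -1.5000+0.8660i]
Zero-padded 6-point DFT provides frequency interpolation.

DFT_6([x, 0, ...]) = [0, -0.5000-0.8660i, -1.5000-0.8660i, -2, -1.5000+0.8660i, -0.5000+0.8660i]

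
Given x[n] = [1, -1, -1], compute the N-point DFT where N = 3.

X[k] = Σ(n=0 to 2) x[n] · ω_3^(nk)
where ω_3 = e^(-2πi/3)

Computing each X[k]:
X[0] = -1
X[1] = 2
X[2] = 2

X = [-1, 2, 2]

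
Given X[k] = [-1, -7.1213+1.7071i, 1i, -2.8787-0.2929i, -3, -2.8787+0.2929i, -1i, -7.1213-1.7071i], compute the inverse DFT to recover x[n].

x[n] = (1/8) Σ(k=0 to 7) X[k] · e^(2πikn/8)

Computing each x[n]:
x[0] = -3
x[1] = -1
x[2] = -1
x[3] = 1
x[4] = 2
x[5] = 1
x[6] = 0
x[7] = 0

x = [-3, -1, -1, 1, 2, 1, 0, 0]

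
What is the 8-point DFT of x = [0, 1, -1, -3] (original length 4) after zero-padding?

Original 4-point DFT: [-3, 1-4i, 1, 1+4i]
Zero-padded 8-point DFT provides frequency interpolation.

DFT_8([x, 0, ...]) = [-3, 2.8284+2.4142i, 1-4i, -2.8284+0.4142i, 1, -2.8284-0.4142i, 1+4i, 2.8284-2.4142i]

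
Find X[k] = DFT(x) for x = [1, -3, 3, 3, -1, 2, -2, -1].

X[k] = Σ(n=0 to 7) x[n] · ω_8^(nk)
where ω_8 = e^(-2πi/8)

Computing each X[k]:
X[0] = 2
X[1] = -4.3640-4.2929i
X[2] = -1+3i
X[3] = 8.3640+5.7071i
X[4] = 0
X[5] = 8.3640-5.7071i
X[6] = -1-3i
X[7] = -4.3640+4.2929i

X = [2, -4.3640-4.2929i, -1+3i, 8.3640+5.7071i, 0, 8.3640-5.7071i, -1-3i, -4.3640+4.2929i]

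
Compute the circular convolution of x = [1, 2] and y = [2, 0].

(x ⊛ y)[n] = Σ(m=0 to 1) x[m] · y[(n-m) mod 2]

Computing each output sample:
(x ⊛ y)[0] = 2
(x ⊛ y)[1] = 4

x ⊛ y = [2, 4]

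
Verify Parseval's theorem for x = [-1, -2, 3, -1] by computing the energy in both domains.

Time domain:
Σ|x[n]|² = |-1|² + |-2|² + |3|² + |-1|² = 15.0000

Frequency domain:
(1/4)Σ|X[k]|² = (1/4)(|-1|² + |-4+1i|² + |5|² + |-4-1i|²) = (1/4)·60.0000 = 15.0000

Both sides agree, confirming Parseval's theorem.

Σ|x[n]|² = (1/N)Σ|X[k]|² = 15.0000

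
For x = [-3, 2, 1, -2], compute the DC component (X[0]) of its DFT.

X[0] = Σ(n=0 to 3) x[n] · ω_4^0 = Σ x[n]
= (-3) + (2) + (1) + (-2)

X[0] = -2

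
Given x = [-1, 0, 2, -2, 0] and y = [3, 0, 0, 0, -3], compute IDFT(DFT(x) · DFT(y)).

(x ⊛ y)[n] = Σ(m=0 to 4) x[m] · y[(n-m) mod 5]

Computing each output sample:
(x ⊛ y)[0] = -3
(x ⊛ y)[1] = -6
(x ⊛ y)[2] = 12
(x ⊛ y)[3] = -6
(x ⊛ y)[4] = 3

x ⊛ y = [-3, -6, 12, -6, 3]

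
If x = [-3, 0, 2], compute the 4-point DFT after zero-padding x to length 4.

Original 3-point DFT: [-1, -4.0000+1.7321i, -4.0000-1.7321i]
Zero-padded 4-point DFT provides frequency interpolation.

DFT_4([x, 0, ...]) = [-1, -5, -1, -5]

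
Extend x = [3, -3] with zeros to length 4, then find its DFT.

Original 2-point DFT: [0, 6]
Zero-padded 4-point DFT provides frequency interpolation.

DFT_4([x, 0, ...]) = [0, 3+3i, 6, 3-3i]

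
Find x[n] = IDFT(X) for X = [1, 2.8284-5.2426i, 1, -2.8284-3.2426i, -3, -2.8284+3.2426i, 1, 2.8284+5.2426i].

x[n] = (1/8) Σ(k=0 to 7) X[k] · e^(2πikn/8)

Computing each x[n]:
x[0] = 0
x[1] = 3
x[2] = 0
x[3] = 1
x[4] = 0
x[5] = -2
x[6] = -1
x[7] = 0

x = [0, 3, 0, 1, 0, -2, -1, 0]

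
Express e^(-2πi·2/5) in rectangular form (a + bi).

ω_5^2 = e^(-2πi·2/5)
= cos(-2π·2/5) + i·sin(-2π·2/5)
= cos(-4π/5) + i·sin(-4π/5)

ω_5^2 = cos(-4π/5) + i·sin(-4π/5) = -0.8090-0.5878i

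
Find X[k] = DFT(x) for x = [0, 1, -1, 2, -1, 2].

X[k] = Σ(n=0 to 5) x[n] · ω_6^(nk)
where ω_6 = e^(-2πi/6)

Computing each X[k]:
X[0] = 3
X[1] = 0.5000+0.8660i
X[2] = 1.5000+0.8660i
X[3] = -7
X[4] = 1.5000-0.8660i
X[5] = 0.5000-0.8660i

X = [3, 0.5000+0.8660i, 1.5000+0.8660i, -7, 1.5000-0.8660i, 0.5000-0.8660i]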